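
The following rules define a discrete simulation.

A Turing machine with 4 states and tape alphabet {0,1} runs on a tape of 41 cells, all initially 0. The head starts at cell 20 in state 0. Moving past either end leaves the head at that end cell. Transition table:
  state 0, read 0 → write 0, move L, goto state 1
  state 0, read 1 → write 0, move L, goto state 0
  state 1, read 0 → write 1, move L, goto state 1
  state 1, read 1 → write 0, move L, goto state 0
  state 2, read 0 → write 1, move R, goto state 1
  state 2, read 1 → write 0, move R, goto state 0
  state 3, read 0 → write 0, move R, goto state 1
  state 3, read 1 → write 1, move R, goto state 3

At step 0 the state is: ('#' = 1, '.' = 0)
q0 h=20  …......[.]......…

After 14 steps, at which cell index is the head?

6

[0] q0 h=20  …......[.]......…
[1] q1 h=19  …......[.]......…
[2] q1 h=18  …......[.]#.....…
[3] q1 h=17  …......[.]##....…
[4] q1 h=16  …......[.]###...…
[5] q1 h=15  …......[.]####..…
[6] q1 h=14  …......[.]#####.…
[7] q1 h=13  …......[.]######…
[8] q1 h=12  …......[.]######…
[9] q1 h=11  …......[.]######…
[10] q1 h=10  …......[.]######…
[11] q1 h= 9  …......[.]######…
[12] q1 h= 8  …......[.]######…
[13] q1 h= 7  …......[.]######…
[14] q1 h= 6  |......[.]######…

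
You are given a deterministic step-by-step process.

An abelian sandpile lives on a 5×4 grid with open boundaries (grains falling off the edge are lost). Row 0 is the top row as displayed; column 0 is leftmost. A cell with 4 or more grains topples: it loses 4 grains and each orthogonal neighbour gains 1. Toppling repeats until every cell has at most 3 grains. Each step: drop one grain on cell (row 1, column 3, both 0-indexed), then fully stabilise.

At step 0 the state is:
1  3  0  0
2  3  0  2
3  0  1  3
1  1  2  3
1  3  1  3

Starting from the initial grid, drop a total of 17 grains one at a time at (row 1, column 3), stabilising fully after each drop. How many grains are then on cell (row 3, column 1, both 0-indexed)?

2

[0] 1  3  0  0
2  3  0  2
3  0  1  3
1  1  2  3
1  3  1  3
[1] 1  3  0  0
2  3  0  3
3  0  1  3
1  1  2  3
1  3  1  3
[2] 1  3  0  1
2  3  1  1
3  0  2  1
1  1  3  1
1  3  2  0
[3] 1  3  0  1
2  3  1  2
3  0  2  1
1  1  3  1
1  3  2  0
[4] 1  3  0  1
2  3  1  3
3  0  2  1
1  1  3  1
1  3  2  0
[5] 1  3  0  2
2  3  2  0
3  0  2  2
1  1  3  1
1  3  2  0
[6] 1  3  0  2
2  3  2  1
3  0  2  2
1  1  3  1
1  3  2  0
[7] 1  3  0  2
2  3  2  2
3  0  2  2
1  1  3  1
1  3  2  0
[8] 1  3  0  2
2  3  2  3
3  0  2  2
1  1  3  1
1  3  2  0
[9] 1  3  0  3
2  3  3  0
3  0  2  3
1  1  3  1
1  3  2  0
[10] 1  3  0  3
2  3  3  1
3  0  2  3
1  1  3  1
1  3  2  0
[11] 1  3  0  3
2  3  3  2
3  0  2  3
1  1  3  1
1  3  2  0
[12] 1  3  0  3
2  3  3  3
3  0  2  3
1  1  3  1
1  3  2  0
[13] 2  0  3  0
3  1  2  3
3  2  1  1
1  2  0  3
1  3  3  0
[14] 2  0  3  1
3  1  3  0
3  2  1  2
1  2  0  3
1  3  3  0
[15] 2  0  3  1
3  1  3  1
3  2  1  2
1  2  0  3
1  3  3  0
[16] 2  0  3  1
3  1  3  2
3  2  1  2
1  2  0  3
1  3  3  0
[17] 2  0  3  1
3  1  3  3
3  2  1  2
1  2  0  3
1  3  3  0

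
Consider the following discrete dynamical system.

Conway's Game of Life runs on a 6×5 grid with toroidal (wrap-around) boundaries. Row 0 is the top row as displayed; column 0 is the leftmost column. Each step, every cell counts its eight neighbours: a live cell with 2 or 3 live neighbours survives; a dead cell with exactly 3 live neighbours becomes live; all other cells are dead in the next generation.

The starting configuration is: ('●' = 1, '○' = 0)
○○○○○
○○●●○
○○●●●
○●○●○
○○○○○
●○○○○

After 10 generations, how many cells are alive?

k=0  ○○○○○
○○●●○
○○●●●
○●○●○
○○○○○
●○○○○
k=1  ○○○○○
○○●○●
○●○○●
○○○●●
○○○○○
○○○○○
k=2  ○○○○○
●○○●○
○○●○●
●○○●●
○○○○○
○○○○○
k=3  ○○○○○
○○○●●
○●●○○
●○○●●
○○○○●
○○○○○
k=4  ○○○○○
○○●●○
○●●○○
●●●●●
●○○●●
○○○○○
k=5  ○○○○○
○●●●○
○○○○○
○○○○○
○○○○○
○○○○●
k=6  ○○●●○
○○●○○
○○●○○
○○○○○
○○○○○
○○○○○
k=7  ○○●●○
○●●○○
○○○○○
○○○○○
○○○○○
○○○○○
k=8  ○●●●○
○●●●○
○○○○○
○○○○○
○○○○○
○○○○○
k=9  ○●○●○
○●○●○
○○●○○
○○○○○
○○○○○
○○●○○
k=10  ○●○●○
○●○●○
○○●○○
○○○○○
○○○○○
○○●○○

6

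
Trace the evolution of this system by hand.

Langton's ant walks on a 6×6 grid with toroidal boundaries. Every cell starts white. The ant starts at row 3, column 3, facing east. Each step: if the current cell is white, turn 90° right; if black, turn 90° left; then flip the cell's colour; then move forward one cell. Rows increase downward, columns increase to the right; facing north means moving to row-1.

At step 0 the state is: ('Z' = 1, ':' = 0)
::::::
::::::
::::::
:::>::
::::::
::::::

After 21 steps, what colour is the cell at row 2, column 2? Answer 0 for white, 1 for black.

1

t=0: ::::::
::::::
::::::
:::>::
::::::
::::::
t=1: ::::::
::::::
::::::
:::Z::
:::v::
::::::
t=2: ::::::
::::::
::::::
:::Z::
::<Z::
::::::
t=3: ::::::
::::::
::::::
::^Z::
::ZZ::
::::::
t=4: ::::::
::::::
::::::
::Z>::
::ZZ::
::::::
t=5: ::::::
::::::
:::^::
::Z:::
::ZZ::
::::::
t=6: ::::::
::::::
:::Z>:
::Z:::
::ZZ::
::::::
t=7: ::::::
::::::
:::ZZ:
::Z:v:
::ZZ::
::::::
t=8: ::::::
::::::
:::ZZ:
::Z<Z:
::ZZ::
::::::
t=9: ::::::
::::::
:::^Z:
::ZZZ:
::ZZ::
::::::
t=10: ::::::
::::::
::<:Z:
::ZZZ:
::ZZ::
::::::
t=11: ::::::
::^:::
::Z:Z:
::ZZZ:
::ZZ::
::::::
t=12: ::::::
::Z>::
::Z:Z:
::ZZZ:
::ZZ::
::::::
t=13: ::::::
::ZZ::
::ZvZ:
::ZZZ:
::ZZ::
::::::
t=14: ::::::
::ZZ::
::<ZZ:
::ZZZ:
::ZZ::
::::::
t=15: ::::::
::ZZ::
:::ZZ:
::vZZ:
::ZZ::
::::::
t=16: ::::::
::ZZ::
:::ZZ:
:::>Z:
::ZZ::
::::::
t=17: ::::::
::ZZ::
:::^Z:
::::Z:
::ZZ::
::::::
t=18: ::::::
::ZZ::
::<:Z:
::::Z:
::ZZ::
::::::
t=19: ::::::
::^Z::
::Z:Z:
::::Z:
::ZZ::
::::::
t=20: ::::::
:<:Z::
::Z:Z:
::::Z:
::ZZ::
::::::
t=21: :^::::
:Z:Z::
::Z:Z:
::::Z:
::ZZ::
::::::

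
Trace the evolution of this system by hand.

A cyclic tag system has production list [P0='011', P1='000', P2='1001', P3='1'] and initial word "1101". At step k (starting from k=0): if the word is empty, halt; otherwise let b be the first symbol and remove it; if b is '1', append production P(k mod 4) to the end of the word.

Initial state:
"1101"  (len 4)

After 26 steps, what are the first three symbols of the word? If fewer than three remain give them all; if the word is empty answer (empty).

0) "1101"  (len 4)
1) "101011"  (len 6)
2) "01011000"  (len 8)
3) "1011000"  (len 7)
4) "0110001"  (len 7)
5) "110001"  (len 6)
6) "10001000"  (len 8)
7) "00010001001"  (len 11)
8) "0010001001"  (len 10)
9) "010001001"  (len 9)
10) "10001001"  (len 8)
11) "00010011001"  (len 11)
12) "0010011001"  (len 10)
13) "010011001"  (len 9)
14) "10011001"  (len 8)
15) "00110011001"  (len 11)
16) "0110011001"  (len 10)
17) "110011001"  (len 9)
18) "10011001000"  (len 11)
19) "00110010001001"  (len 14)
20) "0110010001001"  (len 13)
21) "110010001001"  (len 12)
22) "10010001001000"  (len 14)
23) "00100010010001001"  (len 17)
24) "0100010010001001"  (len 16)
25) "100010010001001"  (len 15)
26) "00010010001001000"  (len 17)

000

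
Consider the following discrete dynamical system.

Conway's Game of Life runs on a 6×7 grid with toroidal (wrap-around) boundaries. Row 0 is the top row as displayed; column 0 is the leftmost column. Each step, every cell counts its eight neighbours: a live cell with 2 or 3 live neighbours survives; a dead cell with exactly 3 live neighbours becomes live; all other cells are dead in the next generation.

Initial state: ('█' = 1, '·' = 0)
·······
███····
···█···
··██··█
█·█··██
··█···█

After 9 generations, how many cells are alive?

k=0  ·······
███····
···█···
··██··█
█·█··██
··█···█
k=1  █·█····
·██····
█··█···
███████
█·█··█·
██···██
k=2  ··█····
█·██···
·····█·
·····█·
·······
··█··█·
k=3  ··█····
·███···
····█·█
·······
·······
·······
k=4  ·███···
·███···
··██···
·······
·······
·······
k=5  ·█·█···
····█··
·█·█···
·······
·······
··█····
k=6  ··██···
···██··
·······
·······
·······
··█····
k=7  ··█·█··
··███··
·······
·······
·······
··██···
k=8  ·█··█··
··█·█··
···█···
·······
·······
··██···
k=9  ·█··█··
··█·█··
···█···
·······
·······
··██···

7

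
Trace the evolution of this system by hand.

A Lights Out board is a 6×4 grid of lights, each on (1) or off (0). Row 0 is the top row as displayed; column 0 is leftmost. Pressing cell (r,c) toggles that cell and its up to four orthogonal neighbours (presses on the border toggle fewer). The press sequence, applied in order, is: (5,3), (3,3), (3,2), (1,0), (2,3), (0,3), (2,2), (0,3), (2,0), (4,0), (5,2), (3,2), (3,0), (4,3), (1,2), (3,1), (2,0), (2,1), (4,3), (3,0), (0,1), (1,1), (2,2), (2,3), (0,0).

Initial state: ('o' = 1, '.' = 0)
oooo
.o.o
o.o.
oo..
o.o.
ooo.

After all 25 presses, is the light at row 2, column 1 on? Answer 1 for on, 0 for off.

1

[0] oooo
.o.o
o.o.
oo..
o.o.
ooo.
[1] oooo
.o.o
o.o.
oo..
o.oo
oo.o
[2] oooo
.o.o
o.oo
oooo
o.o.
oo.o
[3] oooo
.o.o
o..o
o...
o...
oo.o
[4] .ooo
o..o
...o
o...
o...
oo.o
[5] .ooo
o...
..o.
o..o
o...
oo.o
[6] .o..
o..o
..o.
o..o
o...
oo.o
[7] .o..
o.oo
.o.o
o.oo
o...
oo.o
[8] .ooo
o.o.
.o.o
o.oo
o...
oo.o
[9] .ooo
..o.
o..o
..oo
o...
oo.o
[10] .ooo
..o.
o..o
o.oo
.o..
.o.o
[11] .ooo
..o.
o..o
o.oo
.oo.
..o.
[12] .ooo
..o.
o.oo
oo..
.o..
..o.
[13] .ooo
..o.
..oo
....
oo..
..o.
[14] .ooo
..o.
..oo
...o
oooo
..oo
[15] .o.o
.o.o
...o
...o
oooo
..oo
[16] .o.o
.o.o
.o.o
oooo
o.oo
..oo
[17] .o.o
oo.o
o..o
.ooo
o.oo
..oo
[18] .o.o
o..o
.ooo
..oo
o.oo
..oo
[19] .o.o
o..o
.ooo
..o.
o...
..o.
[20] .o.o
o..o
oooo
ooo.
....
..o.
[21] o.oo
oo.o
oooo
ooo.
....
..o.
[22] oooo
..oo
o.oo
ooo.
....
..o.
[23] oooo
...o
oo..
oo..
....
..o.
[24] oooo
....
oooo
oo.o
....
..o.
[25] ..oo
o...
oooo
oo.o
....
..o.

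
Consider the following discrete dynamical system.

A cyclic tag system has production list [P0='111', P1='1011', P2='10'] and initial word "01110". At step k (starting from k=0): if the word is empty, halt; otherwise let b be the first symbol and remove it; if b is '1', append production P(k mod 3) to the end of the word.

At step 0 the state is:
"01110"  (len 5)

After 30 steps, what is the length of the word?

[0] "01110"  (len 5)
[1] "1110"  (len 4)
[2] "1101011"  (len 7)
[3] "10101110"  (len 8)
[4] "0101110111"  (len 10)
[5] "101110111"  (len 9)
[6] "0111011110"  (len 10)
[7] "111011110"  (len 9)
[8] "110111101011"  (len 12)
[9] "1011110101110"  (len 13)
[10] "011110101110111"  (len 15)
[11] "11110101110111"  (len 14)
[12] "111010111011110"  (len 15)
[13] "11010111011110111"  (len 17)
[14] "10101110111101111011"  (len 20)
[15] "010111011110111101110"  (len 21)
[16] "10111011110111101110"  (len 20)
[17] "01110111101111011101011"  (len 23)
[18] "1110111101111011101011"  (len 22)
[19] "110111101111011101011111"  (len 24)
[20] "101111011110111010111111011"  (len 27)
[21] "0111101111011101011111101110"  (len 28)
[22] "111101111011101011111101110"  (len 27)
[23] "111011110111010111111011101011"  (len 30)
[24] "1101111011101011111101110101110"  (len 31)
[25] "101111011101011111101110101110111"  (len 33)
[26] "011110111010111111011101011101111011"  (len 36)
[27] "11110111010111111011101011101111011"  (len 35)
[28] "1110111010111111011101011101111011111"  (len 37)
[29] "1101110101111110111010111011110111111011"  (len 40)
[30] "10111010111111011101011101111011111101110"  (len 41)

41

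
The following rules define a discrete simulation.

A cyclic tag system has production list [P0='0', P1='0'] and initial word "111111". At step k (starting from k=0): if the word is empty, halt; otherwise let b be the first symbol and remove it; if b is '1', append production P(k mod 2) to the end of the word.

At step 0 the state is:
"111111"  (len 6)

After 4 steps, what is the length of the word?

gen 0: "111111"  (len 6)
gen 1: "111110"  (len 6)
gen 2: "111100"  (len 6)
gen 3: "111000"  (len 6)
gen 4: "110000"  (len 6)

6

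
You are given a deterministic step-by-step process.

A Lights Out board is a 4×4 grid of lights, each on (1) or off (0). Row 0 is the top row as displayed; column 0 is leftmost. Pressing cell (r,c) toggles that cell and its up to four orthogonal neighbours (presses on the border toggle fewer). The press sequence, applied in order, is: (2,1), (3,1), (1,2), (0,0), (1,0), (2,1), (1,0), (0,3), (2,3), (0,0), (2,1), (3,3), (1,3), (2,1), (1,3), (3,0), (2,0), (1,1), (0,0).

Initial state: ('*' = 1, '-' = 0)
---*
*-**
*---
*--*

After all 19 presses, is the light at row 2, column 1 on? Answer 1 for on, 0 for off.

1

t=0: ---*
*-**
*---
*--*
t=1: ---*
****
-**-
**-*
t=2: ---*
****
--*-
--**
t=3: --**
*---
----
--**
t=4: ****
----
----
--**
t=5: -***
**--
*---
--**
t=6: -***
*---
-**-
-***
t=7: ****
-*--
***-
-***
t=8: **--
-*-*
***-
-***
t=9: **--
-*--
**-*
-**-
t=10: ----
**--
**-*
-**-
t=11: ----
*---
--**
--*-
t=12: ----
*---
--*-
---*
t=13: ---*
*-**
--**
---*
t=14: ---*
****
**-*
-*-*
t=15: ----
**--
**--
-*-*
t=16: ----
**--
-*--
*--*
t=17: ----
-*--
*---
---*
t=18: -*--
*-*-
**--
---*
t=19: *---
--*-
**--
---*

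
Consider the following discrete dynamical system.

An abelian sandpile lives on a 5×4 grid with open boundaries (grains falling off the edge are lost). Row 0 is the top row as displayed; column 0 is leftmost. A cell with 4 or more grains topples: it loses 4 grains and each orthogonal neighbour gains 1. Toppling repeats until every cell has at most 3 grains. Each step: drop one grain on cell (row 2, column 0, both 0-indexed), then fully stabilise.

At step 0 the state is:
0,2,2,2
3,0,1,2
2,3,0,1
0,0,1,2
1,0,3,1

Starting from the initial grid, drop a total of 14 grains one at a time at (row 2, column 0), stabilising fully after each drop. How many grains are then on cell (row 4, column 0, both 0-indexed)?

step 0: 0,2,2,2
3,0,1,2
2,3,0,1
0,0,1,2
1,0,3,1
step 1: 0,2,2,2
3,0,1,2
3,3,0,1
0,0,1,2
1,0,3,1
step 2: 1,2,2,2
0,2,1,2
2,0,1,1
1,1,1,2
1,0,3,1
step 3: 1,2,2,2
0,2,1,2
3,0,1,1
1,1,1,2
1,0,3,1
step 4: 1,2,2,2
1,2,1,2
0,1,1,1
2,1,1,2
1,0,3,1
step 5: 1,2,2,2
1,2,1,2
1,1,1,1
2,1,1,2
1,0,3,1
step 6: 1,2,2,2
1,2,1,2
2,1,1,1
2,1,1,2
1,0,3,1
step 7: 1,2,2,2
1,2,1,2
3,1,1,1
2,1,1,2
1,0,3,1
step 8: 1,2,2,2
2,2,1,2
0,2,1,1
3,1,1,2
1,0,3,1
step 9: 1,2,2,2
2,2,1,2
1,2,1,1
3,1,1,2
1,0,3,1
step 10: 1,2,2,2
2,2,1,2
2,2,1,1
3,1,1,2
1,0,3,1
step 11: 1,2,2,2
2,2,1,2
3,2,1,1
3,1,1,2
1,0,3,1
step 12: 1,2,2,2
3,2,1,2
1,3,1,1
0,2,1,2
2,0,3,1
step 13: 1,2,2,2
3,2,1,2
2,3,1,1
0,2,1,2
2,0,3,1
step 14: 1,2,2,2
3,2,1,2
3,3,1,1
0,2,1,2
2,0,3,1

2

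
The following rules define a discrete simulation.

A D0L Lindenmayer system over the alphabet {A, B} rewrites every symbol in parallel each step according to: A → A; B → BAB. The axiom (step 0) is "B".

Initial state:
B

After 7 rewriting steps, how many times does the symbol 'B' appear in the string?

t=0: B
t=1: BAB
t=2: BABABAB
t=3: BABABABABABABAB
t=4: BABABABABABABABABABABABABABABAB
t=5: BABABABABABABABABABABABABABABABABABABABABABABABABABABABABABABAB
t=6: BABABABABABABABABABABABABABABABABABABABABABABABABABABABABA…ABABABABABABABABABABABABABABABABABABABABABABABABABABABABAB  (len 127)
t=7: BABABABABABABABABABABABABABABABABABABABABABABABABABABABABA…ABABABABABABABABABABABABABABABABABABABABABABABABABABABABAB  (len 255)

128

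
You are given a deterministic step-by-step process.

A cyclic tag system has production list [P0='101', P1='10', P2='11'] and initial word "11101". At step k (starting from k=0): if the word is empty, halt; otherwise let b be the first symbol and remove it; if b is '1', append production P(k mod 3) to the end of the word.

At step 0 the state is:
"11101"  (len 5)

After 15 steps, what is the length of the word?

14

t=0: "11101"  (len 5)
t=1: "1101101"  (len 7)
t=2: "10110110"  (len 8)
t=3: "011011011"  (len 9)
t=4: "11011011"  (len 8)
t=5: "101101110"  (len 9)
t=6: "0110111011"  (len 10)
t=7: "110111011"  (len 9)
t=8: "1011101110"  (len 10)
t=9: "01110111011"  (len 11)
t=10: "1110111011"  (len 10)
t=11: "11011101110"  (len 11)
t=12: "101110111011"  (len 12)
t=13: "01110111011101"  (len 14)
t=14: "1110111011101"  (len 13)
t=15: "11011101110111"  (len 14)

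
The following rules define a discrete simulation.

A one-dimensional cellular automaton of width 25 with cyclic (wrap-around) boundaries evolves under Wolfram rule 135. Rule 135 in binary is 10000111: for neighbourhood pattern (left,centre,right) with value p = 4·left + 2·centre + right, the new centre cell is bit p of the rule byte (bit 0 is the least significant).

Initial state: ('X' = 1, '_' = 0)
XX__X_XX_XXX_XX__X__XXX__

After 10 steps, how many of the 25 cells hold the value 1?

t=0: XX__X_XX_XXX_XX__X__XXX__
t=1: ___XX_____X_____XX_X_X__X
t=2: _XX___XXXXX_XXXX___X_X_XX
t=3: ____XX_XXX___XX__XXX_X___
t=4: XXXX____X__XX___X_X__X_XX
t=5: XXX__XXXX_X___XXX_X_XX__X
t=6: XX__X_XX__X_XX_X__X____X_
t=7: ___XX____XX____X_XX_XXXX_
t=8: XXX___XXX___XXXX_____XX__
t=9: _X__XX_X__XX_XX__XXXX___X
t=10: _X_X___X_X______X_XX__XXX

10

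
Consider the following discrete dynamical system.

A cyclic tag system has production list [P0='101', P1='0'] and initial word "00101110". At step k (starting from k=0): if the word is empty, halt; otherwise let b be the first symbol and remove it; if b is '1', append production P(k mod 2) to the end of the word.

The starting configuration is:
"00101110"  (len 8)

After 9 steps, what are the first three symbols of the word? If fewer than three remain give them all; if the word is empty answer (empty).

011

[0] "00101110"  (len 8)
[1] "0101110"  (len 7)
[2] "101110"  (len 6)
[3] "01110101"  (len 8)
[4] "1110101"  (len 7)
[5] "110101101"  (len 9)
[6] "101011010"  (len 9)
[7] "01011010101"  (len 11)
[8] "1011010101"  (len 10)
[9] "011010101101"  (len 12)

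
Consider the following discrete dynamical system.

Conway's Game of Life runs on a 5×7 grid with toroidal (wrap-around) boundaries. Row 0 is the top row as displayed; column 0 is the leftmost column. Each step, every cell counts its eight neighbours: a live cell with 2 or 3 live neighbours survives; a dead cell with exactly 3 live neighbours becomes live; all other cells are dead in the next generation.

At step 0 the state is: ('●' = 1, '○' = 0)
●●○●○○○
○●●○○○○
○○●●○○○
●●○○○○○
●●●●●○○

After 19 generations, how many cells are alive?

9

gen 0: ●●○●○○○
○●●○○○○
○○●●○○○
●●○○○○○
●●●●●○○
gen 1: ○○○○●○○
●○○○○○○
●○○●○○○
●○○○●○○
○○○●●○●
gen 2: ○○○●●●○
○○○○○○○
●●○○○○●
●○○○●●●
○○○●●○○
gen 3: ○○○●○●○
●○○○●●●
○●○○○○○
○●○●●○○
○○○○○○○
gen 4: ○○○○○●○
●○○○●●●
○●●●○○●
○○●○○○○
○○●●○○○
gen 5: ○○○●○●○
●●●●●○○
○●●●●○●
○○○○○○○
○○●●○○○
gen 6: ○○○○○○○
●○○○○○●
○○○○●●○
○●○○●○○
○○●●●○○
gen 7: ○○○●○○○
○○○○○●●
●○○○●●●
○○●○○○○
○○●●●○○
gen 8: ○○●●○●○
●○○○○○○
●○○○●○○
○●●○○○●
○○●○●○○
gen 9: ○●●●●○○
○●○●●○●
●○○○○○●
●●●○○●○
○○○○●●○
gen 10: ●●○○○○○
○●○○●○●
○○○●●○○
●●○○●●○
●○○○○●●
gen 11: ○●○○○○○
○●●●●●○
○●●●○○●
●●○●○○○
○○○○●●○
gen 12: ○●○○○○○
○○○○●●○
○○○○○●●
●●○●○●●
●●●○●○○
gen 13: ●●●●●●○
○○○○●●●
○○○○○○○
○○○●○○○
○○○●●●○
gen 14: ●●●○○○○
●●●○○○●
○○○○●●○
○○○●○○○
○●○○○●●
gen 15: ○○○○○●○
○○●●○●●
●●●●●●●
○○○○○○●
○●○○○○●
gen 16: ●○●○●●○
○○○○○○○
○●○○○○○
○○○●●○○
●○○○○●●
gen 17: ●●○○●●○
○●○○○○○
○○○○○○○
●○○○●●●
●●○○○○○
gen 18: ○○●○○○●
●●○○○○○
●○○○○●●
●●○○○●●
○○○○○○○
gen 19: ●●○○○○○
○●○○○●○
○○○○○●○
○●○○○●○
○●○○○●○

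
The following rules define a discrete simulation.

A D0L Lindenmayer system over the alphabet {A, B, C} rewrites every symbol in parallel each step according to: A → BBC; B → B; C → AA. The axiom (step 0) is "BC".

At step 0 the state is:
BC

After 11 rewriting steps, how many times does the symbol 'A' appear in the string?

64

[0] BC
[1] BAA
[2] BBBCBBC
[3] BBBAABBAA
[4] BBBBBCBBCBBBBCBBC
[5] BBBBBAABBAABBBBAABBAA
[6] BBBBBBBCBBCBBBBCBBCBBBBBBCBBCBBBBCBBC
[7] BBBBBBBAABBAABBBBAABBAABBBBBBAABBAABBBBAABBAA
[8] BBBBBBBBBCBBCBBBBCBBCBBBBBBCBBCBBBBCBBCBBBBBBBBCBBCBBBBCBBCBBBBBBCBBCBBBBCBBC
[9] BBBBBBBBBAABBAABBBBAABBAABBBBBBAABBAABBBBAABBAABBBBBBBBAABBAABBBBAABBAABBBBBBAABBAABBBBAABBAA
[10] BBBBBBBBBBBCBBCBBBBCBBCBBBBBBCBBCBBBBCBBCBBBBBBBBCBBCBBBBC…BCBBBBBBCBBCBBBBCBBCBBBBBBBBCBBCBBBBCBBCBBBBBBCBBCBBBBCBBC  (len 157)
[11] BBBBBBBBBBBAABBAABBBBAABBAABBBBBBAABBAABBBBAABBAABBBBBBBBA…AABBBBAABBAABBBBBBBBAABBAABBBBAABBAABBBBBBAABBAABBBBAABBAA  (len 189)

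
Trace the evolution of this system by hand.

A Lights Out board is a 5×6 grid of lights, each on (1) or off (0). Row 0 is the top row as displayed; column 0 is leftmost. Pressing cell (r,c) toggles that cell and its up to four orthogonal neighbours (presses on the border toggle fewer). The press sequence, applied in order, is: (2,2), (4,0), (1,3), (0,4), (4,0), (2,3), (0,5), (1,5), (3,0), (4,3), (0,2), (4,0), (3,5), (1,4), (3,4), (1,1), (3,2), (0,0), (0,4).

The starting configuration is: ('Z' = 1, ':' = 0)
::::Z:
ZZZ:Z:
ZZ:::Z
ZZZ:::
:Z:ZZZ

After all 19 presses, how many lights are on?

0) ::::Z:
ZZZ:Z:
ZZ:::Z
ZZZ:::
:Z:ZZZ
1) ::::Z:
ZZ::Z:
Z:ZZ:Z
ZZ::::
:Z:ZZZ
2) ::::Z:
ZZ::Z:
Z:ZZ:Z
:Z::::
Z::ZZZ
3) :::ZZ:
ZZZZ::
Z:Z::Z
:Z::::
Z::ZZZ
4) :::::Z
ZZZZZ:
Z:Z::Z
:Z::::
Z::ZZZ
5) :::::Z
ZZZZZ:
Z:Z::Z
ZZ::::
:Z:ZZZ
6) :::::Z
ZZZ:Z:
Z::ZZZ
ZZ:Z::
:Z:ZZZ
7) ::::Z:
ZZZ:ZZ
Z::ZZZ
ZZ:Z::
:Z:ZZZ
8) ::::ZZ
ZZZ:::
Z::ZZ:
ZZ:Z::
:Z:ZZZ
9) ::::ZZ
ZZZ:::
:::ZZ:
:::Z::
ZZ:ZZZ
10) ::::ZZ
ZZZ:::
:::ZZ:
::::::
ZZZ::Z
11) :ZZZZZ
ZZ::::
:::ZZ:
::::::
ZZZ::Z
12) :ZZZZZ
ZZ::::
:::ZZ:
Z:::::
::Z::Z
13) :ZZZZZ
ZZ::::
:::ZZZ
Z:::ZZ
::Z:::
14) :ZZZ:Z
ZZ:ZZZ
:::Z:Z
Z:::ZZ
::Z:::
15) :ZZZ:Z
ZZ:ZZZ
:::ZZZ
Z::Z::
::Z:Z:
16) ::ZZ:Z
::ZZZZ
:Z:ZZZ
Z::Z::
::Z:Z:
17) ::ZZ:Z
::ZZZZ
:ZZZZZ
ZZZ:::
::::Z:
18) ZZZZ:Z
Z:ZZZZ
:ZZZZZ
ZZZ:::
::::Z:
19) ZZZ:Z:
Z:ZZ:Z
:ZZZZZ
ZZZ:::
::::Z:

17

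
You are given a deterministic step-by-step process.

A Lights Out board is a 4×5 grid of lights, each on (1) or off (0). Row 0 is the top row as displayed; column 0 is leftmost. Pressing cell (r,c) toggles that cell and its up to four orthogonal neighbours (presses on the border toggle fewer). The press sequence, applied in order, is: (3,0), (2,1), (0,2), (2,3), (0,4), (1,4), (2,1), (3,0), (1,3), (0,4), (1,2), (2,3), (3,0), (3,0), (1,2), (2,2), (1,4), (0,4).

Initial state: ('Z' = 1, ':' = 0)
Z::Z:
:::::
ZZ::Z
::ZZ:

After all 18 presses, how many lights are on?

10

step 0: Z::Z:
:::::
ZZ::Z
::ZZ:
step 1: Z::Z:
:::::
:Z::Z
ZZZZ:
step 2: Z::Z:
:Z:::
Z:Z:Z
Z:ZZ:
step 3: ZZZ::
:ZZ::
Z:Z:Z
Z:ZZ:
step 4: ZZZ::
:ZZZ:
Z::Z:
Z:Z::
step 5: ZZZZZ
:ZZZZ
Z::Z:
Z:Z::
step 6: ZZZZ:
:ZZ::
Z::ZZ
Z:Z::
step 7: ZZZZ:
::Z::
:ZZZZ
ZZZ::
step 8: ZZZZ:
::Z::
ZZZZZ
::Z::
step 9: ZZZ::
:::ZZ
ZZZ:Z
::Z::
step 10: ZZZZZ
:::Z:
ZZZ:Z
::Z::
step 11: ZZ:ZZ
:ZZ::
ZZ::Z
::Z::
step 12: ZZ:ZZ
:ZZZ:
ZZZZ:
::ZZ:
step 13: ZZ:ZZ
:ZZZ:
:ZZZ:
ZZZZ:
step 14: ZZ:ZZ
:ZZZ:
ZZZZ:
::ZZ:
step 15: ZZZZZ
:::::
ZZ:Z:
::ZZ:
step 16: ZZZZZ
::Z::
Z:Z::
:::Z:
step 17: ZZZZ:
::ZZZ
Z:Z:Z
:::Z:
step 18: ZZZ:Z
::ZZ:
Z:Z:Z
:::Z:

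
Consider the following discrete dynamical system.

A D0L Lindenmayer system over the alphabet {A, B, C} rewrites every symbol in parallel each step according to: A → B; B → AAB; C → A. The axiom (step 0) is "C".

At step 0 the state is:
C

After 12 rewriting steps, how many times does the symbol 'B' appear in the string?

683

gen 0: C
gen 1: A
gen 2: B
gen 3: AAB
gen 4: BBAAB
gen 5: AABAABBBAAB
gen 6: BBAABBBAABAABAABBBAAB
gen 7: AABAABBBAABAABAABBBAABBBAABBBAABAABAABBBAAB
gen 8: BBAABBBAABAABAABBBAABBBAABBBAABAABAABBBAABAABAABBBAABAABAABBBAABBBAABBBAABAABAABBBAAB
gen 9: AABAABBBAABAABAABBBAABBBAABBBAABAABAABBBAABAABAABBBAABAABA…BAABAABAABBBAABAABAABBBAABAABAABBBAABBBAABBBAABAABAABBBAAB  (len 171)
gen 10: BBAABBBAABAABAABBBAABBBAABBBAABAABAABBBAABAABAABBBAABAABAA…BAABAABAABBBAABAABAABBBAABAABAABBBAABBBAABBBAABAABAABBBAAB  (len 341)
gen 11: AABAABBBAABAABAABBBAABBBAABBBAABAABAABBBAABAABAABBBAABAABA…BAABAABAABBBAABAABAABBBAABAABAABBBAABBBAABBBAABAABAABBBAAB  (len 683)
gen 12: BBAABBBAABAABAABBBAABBBAABBBAABAABAABBBAABAABAABBBAABAABAA…BAABAABAABBBAABAABAABBBAABAABAABBBAABBBAABBBAABAABAABBBAAB  (len 1365)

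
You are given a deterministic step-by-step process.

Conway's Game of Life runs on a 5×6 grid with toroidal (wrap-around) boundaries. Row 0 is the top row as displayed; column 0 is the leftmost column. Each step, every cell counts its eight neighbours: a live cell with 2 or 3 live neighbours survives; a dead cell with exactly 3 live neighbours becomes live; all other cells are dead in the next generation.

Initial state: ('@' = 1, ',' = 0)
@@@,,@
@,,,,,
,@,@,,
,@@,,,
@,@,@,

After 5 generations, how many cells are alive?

4

gen 0: @@@,,@
@,,,,,
,@,@,,
,@@,,,
@,@,@,
gen 1: ,,@@,,
,,,,,@
@@,,,,
@,,,,,
,,,,,,
gen 2: ,,,,,,
@@@,,,
@@,,,@
@@,,,,
,,,,,,
gen 3: ,@,,,,
,,@,,@
,,,,,@
,@,,,@
,,,,,,
gen 4: ,,,,,,
@,,,,,
,,,,@@
@,,,,,
@,,,,,
gen 5: ,,,,,,
,,,,,@
@,,,,@
@,,,,,
,,,,,,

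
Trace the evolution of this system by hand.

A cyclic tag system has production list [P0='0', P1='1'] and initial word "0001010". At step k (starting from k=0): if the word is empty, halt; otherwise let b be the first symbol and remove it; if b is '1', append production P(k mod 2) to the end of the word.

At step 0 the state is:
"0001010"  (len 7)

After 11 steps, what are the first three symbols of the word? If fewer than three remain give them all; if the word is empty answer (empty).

1

t=0: "0001010"  (len 7)
t=1: "001010"  (len 6)
t=2: "01010"  (len 5)
t=3: "1010"  (len 4)
t=4: "0101"  (len 4)
t=5: "101"  (len 3)
t=6: "011"  (len 3)
t=7: "11"  (len 2)
t=8: "11"  (len 2)
t=9: "10"  (len 2)
t=10: "01"  (len 2)
t=11: "1"  (len 1)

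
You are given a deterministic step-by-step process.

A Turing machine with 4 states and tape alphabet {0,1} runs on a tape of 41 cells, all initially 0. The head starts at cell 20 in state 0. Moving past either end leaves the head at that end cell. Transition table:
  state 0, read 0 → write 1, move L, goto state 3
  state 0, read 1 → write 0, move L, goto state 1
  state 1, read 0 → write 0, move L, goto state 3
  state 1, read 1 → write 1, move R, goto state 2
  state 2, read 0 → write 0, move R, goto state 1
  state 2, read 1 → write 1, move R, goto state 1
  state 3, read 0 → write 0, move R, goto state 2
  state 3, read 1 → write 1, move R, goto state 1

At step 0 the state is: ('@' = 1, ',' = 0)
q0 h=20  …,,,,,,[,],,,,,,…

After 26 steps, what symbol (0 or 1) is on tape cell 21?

gen 0: q0 h=20  …,,,,,,[,],,,,,,…
gen 1: q3 h=19  …,,,,,,[,]@,,,,,…
gen 2: q2 h=20  …,,,,,,[@],,,,,,…
gen 3: q1 h=21  …,,,,,@[,],,,,,,…
gen 4: q3 h=20  …,,,,,,[@],,,,,,…
gen 5: q1 h=21  …,,,,,@[,],,,,,,…
gen 6: q3 h=20  …,,,,,,[@],,,,,,…
gen 7: q1 h=21  …,,,,,@[,],,,,,,…
gen 8: q3 h=20  …,,,,,,[@],,,,,,…
gen 9: q1 h=21  …,,,,,@[,],,,,,,…
gen 10: q3 h=20  …,,,,,,[@],,,,,,…
gen 11: q1 h=21  …,,,,,@[,],,,,,,…
gen 12: q3 h=20  …,,,,,,[@],,,,,,…
gen 13: q1 h=21  …,,,,,@[,],,,,,,…
gen 14: q3 h=20  …,,,,,,[@],,,,,,…
gen 15: q1 h=21  …,,,,,@[,],,,,,,…
gen 16: q3 h=20  …,,,,,,[@],,,,,,…
gen 17: q1 h=21  …,,,,,@[,],,,,,,…
gen 18: q3 h=20  …,,,,,,[@],,,,,,…
gen 19: q1 h=21  …,,,,,@[,],,,,,,…
gen 20: q3 h=20  …,,,,,,[@],,,,,,…
gen 21: q1 h=21  …,,,,,@[,],,,,,,…
gen 22: q3 h=20  …,,,,,,[@],,,,,,…
gen 23: q1 h=21  …,,,,,@[,],,,,,,…
gen 24: q3 h=20  …,,,,,,[@],,,,,,…
gen 25: q1 h=21  …,,,,,@[,],,,,,,…
gen 26: q3 h=20  …,,,,,,[@],,,,,,…

0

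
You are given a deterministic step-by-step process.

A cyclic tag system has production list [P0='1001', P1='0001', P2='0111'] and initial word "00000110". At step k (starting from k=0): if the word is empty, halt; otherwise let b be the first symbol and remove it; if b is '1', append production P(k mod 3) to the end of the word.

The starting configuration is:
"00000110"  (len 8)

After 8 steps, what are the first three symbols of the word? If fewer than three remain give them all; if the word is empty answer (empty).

0) "00000110"  (len 8)
1) "0000110"  (len 7)
2) "000110"  (len 6)
3) "00110"  (len 5)
4) "0110"  (len 4)
5) "110"  (len 3)
6) "100111"  (len 6)
7) "001111001"  (len 9)
8) "01111001"  (len 8)

011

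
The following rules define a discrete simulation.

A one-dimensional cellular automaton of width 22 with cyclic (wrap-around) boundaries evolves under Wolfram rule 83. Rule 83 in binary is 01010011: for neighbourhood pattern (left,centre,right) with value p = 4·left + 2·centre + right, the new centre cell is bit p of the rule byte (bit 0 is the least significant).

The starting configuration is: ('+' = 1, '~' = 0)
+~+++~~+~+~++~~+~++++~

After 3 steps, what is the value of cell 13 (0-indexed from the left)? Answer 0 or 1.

0) +~+++~~+~+~++~~+~++++~
1) ~~~~+++~~~~~+++~~~~~+~
2) ++++~~++++++~~++++++~+
3) ~~~+++~~~~~+++~~~~~+~~

1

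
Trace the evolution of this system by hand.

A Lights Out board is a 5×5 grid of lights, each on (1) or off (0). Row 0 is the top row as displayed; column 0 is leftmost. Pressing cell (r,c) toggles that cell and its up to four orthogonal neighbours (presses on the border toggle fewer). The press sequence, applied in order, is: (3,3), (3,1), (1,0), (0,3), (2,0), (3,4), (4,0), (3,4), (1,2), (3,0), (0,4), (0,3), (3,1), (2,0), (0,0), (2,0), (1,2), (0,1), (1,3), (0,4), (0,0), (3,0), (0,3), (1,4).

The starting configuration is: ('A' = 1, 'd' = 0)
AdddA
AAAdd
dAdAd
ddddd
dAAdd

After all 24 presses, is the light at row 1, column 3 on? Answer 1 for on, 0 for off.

1

step 0: AdddA
AAAdd
dAdAd
ddddd
dAAdd
step 1: AdddA
AAAdd
dAddd
ddAAA
dAAAd
step 2: AdddA
AAAdd
ddddd
AAdAA
ddAAd
step 3: ddddA
ddAdd
Adddd
AAdAA
ddAAd
step 4: ddAAd
ddAAd
Adddd
AAdAA
ddAAd
step 5: ddAAd
AdAAd
dAddd
dAdAA
ddAAd
step 6: ddAAd
AdAAd
dAddA
dAddd
ddAAA
step 7: ddAAd
AdAAd
dAddA
AAddd
AAAAA
step 8: ddAAd
AdAAd
dAddd
AAdAA
AAAAd
step 9: dddAd
AAddd
dAAdd
AAdAA
AAAAd
step 10: dddAd
AAddd
AAAdd
dddAA
dAAAd
step 11: ddddA
AAddA
AAAdd
dddAA
dAAAd
step 12: ddAAd
AAdAA
AAAdd
dddAA
dAAAd
step 13: ddAAd
AAdAA
AdAdd
AAAAA
ddAAd
step 14: ddAAd
dAdAA
dAAdd
dAAAA
ddAAd
step 15: AAAAd
AAdAA
dAAdd
dAAAA
ddAAd
step 16: AAAAd
dAdAA
AdAdd
AAAAA
ddAAd
step 17: AAdAd
ddAdA
Adddd
AAAAA
ddAAd
step 18: ddAAd
dAAdA
Adddd
AAAAA
ddAAd
step 19: ddAdd
dAdAd
AddAd
AAAAA
ddAAd
step 20: ddAAA
dAdAA
AddAd
AAAAA
ddAAd
step 21: AAAAA
AAdAA
AddAd
AAAAA
ddAAd
step 22: AAAAA
AAdAA
dddAd
ddAAA
AdAAd
step 23: AAddd
AAddA
dddAd
ddAAA
AdAAd
step 24: AAddA
AAdAd
dddAA
ddAAA
AdAAd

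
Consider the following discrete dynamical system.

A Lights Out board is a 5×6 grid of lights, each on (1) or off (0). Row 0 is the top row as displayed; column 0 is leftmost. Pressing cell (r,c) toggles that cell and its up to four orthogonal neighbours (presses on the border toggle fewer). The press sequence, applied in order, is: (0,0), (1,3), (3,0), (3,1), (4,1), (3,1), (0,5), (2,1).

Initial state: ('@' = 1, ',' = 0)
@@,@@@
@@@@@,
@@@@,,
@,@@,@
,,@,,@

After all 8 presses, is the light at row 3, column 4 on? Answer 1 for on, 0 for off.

[0] @@,@@@
@@@@@,
@@@@,,
@,@@,@
,,@,,@
[1] ,,,@@@
,@@@@,
@@@@,,
@,@@,@
,,@,,@
[2] ,,,,@@
,@,,,,
@@@,,,
@,@@,@
,,@,,@
[3] ,,,,@@
,@,,,,
,@@,,,
,@@@,@
@,@,,@
[4] ,,,,@@
,@,,,,
,,@,,,
@,,@,@
@@@,,@
[5] ,,,,@@
,@,,,,
,,@,,,
@@,@,@
,,,,,@
[6] ,,,,@@
,@,,,,
,@@,,,
,,@@,@
,@,,,@
[7] ,,,,,,
,@,,,@
,@@,,,
,,@@,@
,@,,,@
[8] ,,,,,,
,,,,,@
@,,,,,
,@@@,@
,@,,,@

0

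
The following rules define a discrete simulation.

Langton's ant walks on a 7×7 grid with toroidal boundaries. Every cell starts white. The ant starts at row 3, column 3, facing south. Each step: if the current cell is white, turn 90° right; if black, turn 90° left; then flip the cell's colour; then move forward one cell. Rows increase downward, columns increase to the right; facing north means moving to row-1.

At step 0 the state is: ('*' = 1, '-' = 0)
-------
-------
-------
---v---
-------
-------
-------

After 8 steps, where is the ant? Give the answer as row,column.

t=0: -------
-------
-------
---v---
-------
-------
-------
t=1: -------
-------
-------
--<*---
-------
-------
-------
t=2: -------
-------
--^----
--**---
-------
-------
-------
t=3: -------
-------
--*>---
--**---
-------
-------
-------
t=4: -------
-------
--**---
--*v---
-------
-------
-------
t=5: -------
-------
--**---
--*->--
-------
-------
-------
t=6: -------
-------
--**---
--*-*--
----v--
-------
-------
t=7: -------
-------
--**---
--*-*--
---<*--
-------
-------
t=8: -------
-------
--**---
--*^*--
---**--
-------
-------

3,3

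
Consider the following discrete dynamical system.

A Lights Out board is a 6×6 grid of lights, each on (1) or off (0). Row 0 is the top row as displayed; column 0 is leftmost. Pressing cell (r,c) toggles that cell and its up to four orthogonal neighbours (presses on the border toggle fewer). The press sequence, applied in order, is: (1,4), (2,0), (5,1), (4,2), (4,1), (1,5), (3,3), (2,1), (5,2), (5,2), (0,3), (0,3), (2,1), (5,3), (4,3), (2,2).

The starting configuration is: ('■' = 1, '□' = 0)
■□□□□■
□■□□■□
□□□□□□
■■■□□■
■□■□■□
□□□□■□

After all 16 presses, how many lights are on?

step 0: ■□□□□■
□■□□■□
□□□□□□
■■■□□■
■□■□■□
□□□□■□
step 1: ■□□□■■
□■□■□■
□□□□■□
■■■□□■
■□■□■□
□□□□■□
step 2: ■□□□■■
■■□■□■
■■□□■□
□■■□□■
■□■□■□
□□□□■□
step 3: ■□□□■■
■■□■□■
■■□□■□
□■■□□■
■■■□■□
■■■□■□
step 4: ■□□□■■
■■□■□■
■■□□■□
□■□□□■
■□□■■□
■■□□■□
step 5: ■□□□■■
■■□■□■
■■□□■□
□□□□□■
□■■■■□
■□□□■□
step 6: ■□□□■□
■■□■■□
■■□□■■
□□□□□■
□■■■■□
■□□□■□
step 7: ■□□□■□
■■□■■□
■■□■■■
□□■■■■
□■■□■□
■□□□■□
step 8: ■□□□■□
■□□■■□
□□■■■■
□■■■■■
□■■□■□
■□□□■□
step 9: ■□□□■□
■□□■■□
□□■■■■
□■■■■■
□■□□■□
■■■■■□
step 10: ■□□□■□
■□□■■□
□□■■■■
□■■■■■
□■■□■□
■□□□■□
step 11: ■□■■□□
■□□□■□
□□■■■■
□■■■■■
□■■□■□
■□□□■□
step 12: ■□□□■□
■□□■■□
□□■■■■
□■■■■■
□■■□■□
■□□□■□
step 13: ■□□□■□
■■□■■□
■■□■■■
□□■■■■
□■■□■□
■□□□■□
step 14: ■□□□■□
■■□■■□
■■□■■■
□□■■■■
□■■■■□
■□■■□□
step 15: ■□□□■□
■■□■■□
■■□■■■
□□■□■■
□■□□□□
■□■□□□
step 16: ■□□□■□
■■■■■□
■□■□■■
□□□□■■
□■□□□□
■□■□□□

16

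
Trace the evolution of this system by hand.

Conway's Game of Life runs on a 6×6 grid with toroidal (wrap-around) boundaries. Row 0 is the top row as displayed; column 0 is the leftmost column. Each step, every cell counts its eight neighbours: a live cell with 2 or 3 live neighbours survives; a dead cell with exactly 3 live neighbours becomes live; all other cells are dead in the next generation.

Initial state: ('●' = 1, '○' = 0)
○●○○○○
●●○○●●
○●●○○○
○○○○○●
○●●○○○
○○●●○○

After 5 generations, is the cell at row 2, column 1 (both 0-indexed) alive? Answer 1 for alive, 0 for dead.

1

[0] ○●○○○○
●●○○●●
○●●○○○
○○○○○●
○●●○○○
○○●●○○
[1] ○●○●●●
○○○○○●
○●●○●○
●○○○○○
○●●●○○
○○○●○○
[2] ●○●●○●
○●○○○●
●●○○○●
●○○○○○
○●●●○○
●●○○○○
[3] ○○●○●●
○○○○○○
○●○○○●
○○○○○●
○○●○○○
○○○○●●
[4] ○○○●●●
●○○○●●
●○○○○○
●○○○○○
○○○○●●
○○○○●●
[5] ○○○●○○
●○○●○○
●●○○○○
●○○○○○
●○○○●○
●○○○○○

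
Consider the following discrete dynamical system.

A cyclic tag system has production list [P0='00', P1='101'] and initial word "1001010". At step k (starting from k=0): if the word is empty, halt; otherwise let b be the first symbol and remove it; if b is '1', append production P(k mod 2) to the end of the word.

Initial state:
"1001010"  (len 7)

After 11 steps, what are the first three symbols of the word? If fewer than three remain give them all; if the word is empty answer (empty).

0) "1001010"  (len 7)
1) "00101000"  (len 8)
2) "0101000"  (len 7)
3) "101000"  (len 6)
4) "01000101"  (len 8)
5) "1000101"  (len 7)
6) "000101101"  (len 9)
7) "00101101"  (len 8)
8) "0101101"  (len 7)
9) "101101"  (len 6)
10) "01101101"  (len 8)
11) "1101101"  (len 7)

110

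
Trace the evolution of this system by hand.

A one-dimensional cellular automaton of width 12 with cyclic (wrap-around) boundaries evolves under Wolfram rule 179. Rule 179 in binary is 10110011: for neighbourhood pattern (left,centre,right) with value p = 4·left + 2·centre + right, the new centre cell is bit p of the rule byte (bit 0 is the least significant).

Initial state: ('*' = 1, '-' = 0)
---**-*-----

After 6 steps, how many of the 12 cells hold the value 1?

7

step 0: ---**-*-----
step 1: ***--*-*****
step 2: **-**-*-****
step 3: *-*--*-*-***
step 4: -*-**-*-*-**
step 5: *-*--*-*-*--
step 6: -*-**-*-*-**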